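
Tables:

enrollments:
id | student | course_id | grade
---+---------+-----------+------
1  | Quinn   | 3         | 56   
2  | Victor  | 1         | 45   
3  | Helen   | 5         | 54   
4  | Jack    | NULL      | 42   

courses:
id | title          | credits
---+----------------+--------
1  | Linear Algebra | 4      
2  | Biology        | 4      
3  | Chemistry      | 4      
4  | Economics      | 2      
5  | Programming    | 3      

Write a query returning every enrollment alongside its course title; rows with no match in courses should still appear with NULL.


LEFT JOIN keeps every row from enrollments (the left table); where course_id has no match in courses, the course columns become NULL. Walk through each enrollment:
  - enrollment 1 (Quinn): course_id=3 -> matches Chemistry
  - enrollment 2 (Victor): course_id=1 -> matches Linear Algebra
  - enrollment 3 (Helen): course_id=5 -> matches Programming
  - enrollment 4 (Jack): course_id=NULL, no match -> kept with NULL
All 4 rows appear; 1 has NULL course.

SQL:
SELECT a.student, b.title AS course
FROM enrollments a
LEFT JOIN courses b ON a.course_id = b.id

Result:
student | course        
--------+---------------
Quinn   | Chemistry     
Victor  | Linear Algebra
Helen   | Programming   
Jack    | NULL          


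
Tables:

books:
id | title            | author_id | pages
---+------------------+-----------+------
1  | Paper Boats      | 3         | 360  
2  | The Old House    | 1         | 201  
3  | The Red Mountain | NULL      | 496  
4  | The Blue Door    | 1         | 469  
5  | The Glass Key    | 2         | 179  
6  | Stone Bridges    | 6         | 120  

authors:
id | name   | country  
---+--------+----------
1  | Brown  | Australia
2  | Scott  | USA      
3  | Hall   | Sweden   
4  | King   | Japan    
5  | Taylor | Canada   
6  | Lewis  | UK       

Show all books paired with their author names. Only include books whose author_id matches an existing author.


INNER JOIN keeps only books rows whose author_id matches an id in authors. Walk through each book:
  - book 1 (Paper Boats): author_id=3 -> matches Hall
  - book 2 (The Old House): author_id=1 -> matches Brown
  - book 3 (The Red Mountain): author_id=NULL, no match -> dropped
  - book 4 (The Blue Door): author_id=1 -> matches Brown
  - book 5 (The Glass Key): author_id=2 -> matches Scott
  - book 6 (Stone Bridges): author_id=6 -> matches Lewis
So 1 of 6 rows is dropped.

SQL:
SELECT a.title, b.name AS author
FROM books a
INNER JOIN authors b ON a.author_id = b.id

Result:
title         | author
--------------+-------
Paper Boats   | Hall  
The Old House | Brown 
The Blue Door | Brown 
The Glass Key | Scott 
Stone Bridges | Lewis 


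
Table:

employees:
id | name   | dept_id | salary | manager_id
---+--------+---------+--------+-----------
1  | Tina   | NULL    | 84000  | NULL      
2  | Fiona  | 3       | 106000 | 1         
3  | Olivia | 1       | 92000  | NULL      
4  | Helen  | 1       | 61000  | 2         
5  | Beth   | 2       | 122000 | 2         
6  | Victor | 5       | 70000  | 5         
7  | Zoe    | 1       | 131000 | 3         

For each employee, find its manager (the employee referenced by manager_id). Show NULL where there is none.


This is a self-join: employees is joined to a second copy of itself, matching each row's manager_id to another row's id. Use LEFT JOIN so rows with manager_id=NULL are kept.
  - employee 1 (Tina): manager_id=NULL -> NULL
  - employee 2 (Fiona): manager_id=1 -> Tina
  - employee 3 (Olivia): manager_id=NULL -> NULL
  - employee 4 (Helen): manager_id=2 -> Fiona
  - employee 5 (Beth): manager_id=2 -> Fiona
  - employee 6 (Victor): manager_id=5 -> Beth
  - employee 7 (Zoe): manager_id=3 -> Olivia

SQL:
SELECT a.name AS item, b.name AS manager
FROM employees a
LEFT JOIN employees b ON a.manager_id = b.id

Result:
item   | manager
-------+--------
Tina   | NULL   
Fiona  | Tina   
Olivia | NULL   
Helen  | Fiona  
Beth   | Fiona  
Victor | Beth   
Zoe    | Olivia 


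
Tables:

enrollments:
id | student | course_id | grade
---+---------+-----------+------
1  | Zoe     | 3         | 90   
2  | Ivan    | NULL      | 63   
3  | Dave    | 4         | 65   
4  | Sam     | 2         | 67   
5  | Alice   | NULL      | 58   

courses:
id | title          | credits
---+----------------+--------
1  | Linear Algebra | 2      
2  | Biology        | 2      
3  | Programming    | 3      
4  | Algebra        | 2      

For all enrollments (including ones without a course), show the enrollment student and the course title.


LEFT JOIN keeps every row from enrollments (the left table); where course_id has no match in courses, the course columns become NULL. Walk through each enrollment:
  - enrollment 1 (Zoe): course_id=3 -> matches Programming
  - enrollment 2 (Ivan): course_id=NULL, no match -> kept with NULL
  - enrollment 3 (Dave): course_id=4 -> matches Algebra
  - enrollment 4 (Sam): course_id=2 -> matches Biology
  - enrollment 5 (Alice): course_id=NULL, no match -> kept with NULL
All 5 rows appear; 2 have NULL course.

SQL:
SELECT a.student, b.title AS course
FROM enrollments a
LEFT JOIN courses b ON a.course_id = b.id

Result:
student | course     
--------+------------
Zoe     | Programming
Ivan    | NULL       
Dave    | Algebra    
Sam     | Biology    
Alice   | NULL       


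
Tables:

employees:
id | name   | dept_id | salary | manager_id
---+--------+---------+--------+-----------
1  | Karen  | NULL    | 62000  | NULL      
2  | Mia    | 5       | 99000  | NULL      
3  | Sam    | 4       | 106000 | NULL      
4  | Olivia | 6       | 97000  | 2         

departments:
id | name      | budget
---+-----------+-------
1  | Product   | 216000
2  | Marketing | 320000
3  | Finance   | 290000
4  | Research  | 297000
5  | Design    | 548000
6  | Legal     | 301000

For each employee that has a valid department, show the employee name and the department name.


INNER JOIN keeps only employees rows whose dept_id matches an id in departments. Walk through each employee:
  - employee 1 (Karen): dept_id=NULL, no match -> dropped
  - employee 2 (Mia): dept_id=5 -> matches Design
  - employee 3 (Sam): dept_id=4 -> matches Research
  - employee 4 (Olivia): dept_id=6 -> matches Legal
So 1 of 4 rows is dropped.

SQL:
SELECT a.name, b.name AS department
FROM employees a
INNER JOIN departments b ON a.dept_id = b.id

Result:
name   | department
-------+-----------
Mia    | Design    
Sam    | Research  
Olivia | Legal     


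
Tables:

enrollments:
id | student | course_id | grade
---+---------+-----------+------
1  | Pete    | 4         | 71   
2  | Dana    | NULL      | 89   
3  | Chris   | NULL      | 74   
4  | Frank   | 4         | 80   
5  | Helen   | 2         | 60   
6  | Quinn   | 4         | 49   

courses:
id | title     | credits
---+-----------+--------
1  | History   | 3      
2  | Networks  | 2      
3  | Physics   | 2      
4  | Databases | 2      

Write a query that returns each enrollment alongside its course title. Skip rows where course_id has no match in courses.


INNER JOIN keeps only enrollments rows whose course_id matches an id in courses. Walk through each enrollment:
  - enrollment 1 (Pete): course_id=4 -> matches Databases
  - enrollment 2 (Dana): course_id=NULL, no match -> dropped
  - enrollment 3 (Chris): course_id=NULL, no match -> dropped
  - enrollment 4 (Frank): course_id=4 -> matches Databases
  - enrollment 5 (Helen): course_id=2 -> matches Networks
  - enrollment 6 (Quinn): course_id=4 -> matches Databases
So 2 of 6 rows are dropped.

SQL:
SELECT a.student, b.title AS course
FROM enrollments a
INNER JOIN courses b ON a.course_id = b.id

Result:
student | course   
--------+----------
Pete    | Databases
Frank   | Databases
Helen   | Networks 
Quinn   | Databases


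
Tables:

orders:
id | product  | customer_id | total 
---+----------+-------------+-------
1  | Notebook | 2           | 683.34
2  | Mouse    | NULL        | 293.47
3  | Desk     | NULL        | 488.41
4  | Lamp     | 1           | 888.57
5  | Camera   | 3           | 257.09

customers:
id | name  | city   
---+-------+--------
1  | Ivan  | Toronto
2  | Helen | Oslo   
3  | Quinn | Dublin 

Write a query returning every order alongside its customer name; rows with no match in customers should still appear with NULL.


LEFT JOIN keeps every row from orders (the left table); where customer_id has no match in customers, the customer columns become NULL. Walk through each order:
  - order 1 (Notebook): customer_id=2 -> matches Helen
  - order 2 (Mouse): customer_id=NULL, no match -> kept with NULL
  - order 3 (Desk): customer_id=NULL, no match -> kept with NULL
  - order 4 (Lamp): customer_id=1 -> matches Ivan
  - order 5 (Camera): customer_id=3 -> matches Quinn
All 5 rows appear; 2 have NULL customer.

SQL:
SELECT a.product, b.name AS customer
FROM orders a
LEFT JOIN customers b ON a.customer_id = b.id

Result:
product  | customer
---------+---------
Notebook | Helen   
Mouse    | NULL    
Desk     | NULL    
Lamp     | Ivan    
Camera   | Quinn   


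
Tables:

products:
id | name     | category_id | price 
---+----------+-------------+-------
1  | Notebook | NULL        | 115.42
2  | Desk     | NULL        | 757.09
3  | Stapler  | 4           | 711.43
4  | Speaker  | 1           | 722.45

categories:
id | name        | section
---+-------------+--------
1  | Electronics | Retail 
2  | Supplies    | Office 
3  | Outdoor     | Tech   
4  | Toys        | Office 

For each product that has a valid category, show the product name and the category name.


INNER JOIN keeps only products rows whose category_id matches an id in categories. Walk through each product:
  - product 1 (Notebook): category_id=NULL, no match -> dropped
  - product 2 (Desk): category_id=NULL, no match -> dropped
  - product 3 (Stapler): category_id=4 -> matches Toys
  - product 4 (Speaker): category_id=1 -> matches Electronics
So 2 of 4 rows are dropped.

SQL:
SELECT a.name, b.name AS category
FROM products a
INNER JOIN categories b ON a.category_id = b.id

Result:
name    | category   
--------+------------
Stapler | Toys       
Speaker | Electronics


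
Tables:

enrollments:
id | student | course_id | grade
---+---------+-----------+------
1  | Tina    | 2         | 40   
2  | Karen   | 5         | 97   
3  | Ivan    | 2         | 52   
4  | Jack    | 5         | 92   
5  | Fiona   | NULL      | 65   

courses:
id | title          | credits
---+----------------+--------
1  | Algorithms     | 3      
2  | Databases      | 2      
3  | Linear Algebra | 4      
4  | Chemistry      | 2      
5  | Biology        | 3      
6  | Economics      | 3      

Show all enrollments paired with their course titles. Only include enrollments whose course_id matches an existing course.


INNER JOIN keeps only enrollments rows whose course_id matches an id in courses. Walk through each enrollment:
  - enrollment 1 (Tina): course_id=2 -> matches Databases
  - enrollment 2 (Karen): course_id=5 -> matches Biology
  - enrollment 3 (Ivan): course_id=2 -> matches Databases
  - enrollment 4 (Jack): course_id=5 -> matches Biology
  - enrollment 5 (Fiona): course_id=NULL, no match -> dropped
So 1 of 5 rows is dropped.

SQL:
SELECT a.student, b.title AS course
FROM enrollments a
INNER JOIN courses b ON a.course_id = b.id

Result:
student | course   
--------+----------
Tina    | Databases
Karen   | Biology  
Ivan    | Databases
Jack    | Biology  


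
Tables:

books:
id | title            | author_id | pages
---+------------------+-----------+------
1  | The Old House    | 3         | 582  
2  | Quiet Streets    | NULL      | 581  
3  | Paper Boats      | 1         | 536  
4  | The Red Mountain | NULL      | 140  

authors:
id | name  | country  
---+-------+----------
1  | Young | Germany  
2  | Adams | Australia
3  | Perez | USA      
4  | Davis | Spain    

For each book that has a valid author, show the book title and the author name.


INNER JOIN keeps only books rows whose author_id matches an id in authors. Walk through each book:
  - book 1 (The Old House): author_id=3 -> matches Perez
  - book 2 (Quiet Streets): author_id=NULL, no match -> dropped
  - book 3 (Paper Boats): author_id=1 -> matches Young
  - book 4 (The Red Mountain): author_id=NULL, no match -> dropped
So 2 of 4 rows are dropped.

SQL:
SELECT a.title, b.name AS author
FROM books a
INNER JOIN authors b ON a.author_id = b.id

Result:
title         | author
--------------+-------
The Old House | Perez 
Paper Boats   | Young 


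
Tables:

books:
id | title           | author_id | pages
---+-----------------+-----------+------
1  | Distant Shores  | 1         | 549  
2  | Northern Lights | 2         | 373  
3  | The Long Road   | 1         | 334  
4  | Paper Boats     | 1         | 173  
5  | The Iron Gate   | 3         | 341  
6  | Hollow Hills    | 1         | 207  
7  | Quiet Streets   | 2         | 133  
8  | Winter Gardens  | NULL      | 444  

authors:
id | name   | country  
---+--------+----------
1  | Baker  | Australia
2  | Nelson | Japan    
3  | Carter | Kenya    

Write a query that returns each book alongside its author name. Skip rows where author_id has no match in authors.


INNER JOIN keeps only books rows whose author_id matches an id in authors. Walk through each book:
  - book 1 (Distant Shores): author_id=1 -> matches Baker
  - book 2 (Northern Lights): author_id=2 -> matches Nelson
  - book 3 (The Long Road): author_id=1 -> matches Baker
  - book 4 (Paper Boats): author_id=1 -> matches Baker
  - book 5 (The Iron Gate): author_id=3 -> matches Carter
  - book 6 (Hollow Hills): author_id=1 -> matches Baker
  - book 7 (Quiet Streets): author_id=2 -> matches Nelson
  - book 8 (Winter Gardens): author_id=NULL, no match -> dropped
So 1 of 8 rows is dropped.

SQL:
SELECT a.title, b.name AS author
FROM books a
INNER JOIN authors b ON a.author_id = b.id

Result:
title           | author
----------------+-------
Distant Shores  | Baker 
Northern Lights | Nelson
The Long Road   | Baker 
Paper Boats     | Baker 
The Iron Gate   | Carter
Hollow Hills    | Baker 
Quiet Streets   | Nelson


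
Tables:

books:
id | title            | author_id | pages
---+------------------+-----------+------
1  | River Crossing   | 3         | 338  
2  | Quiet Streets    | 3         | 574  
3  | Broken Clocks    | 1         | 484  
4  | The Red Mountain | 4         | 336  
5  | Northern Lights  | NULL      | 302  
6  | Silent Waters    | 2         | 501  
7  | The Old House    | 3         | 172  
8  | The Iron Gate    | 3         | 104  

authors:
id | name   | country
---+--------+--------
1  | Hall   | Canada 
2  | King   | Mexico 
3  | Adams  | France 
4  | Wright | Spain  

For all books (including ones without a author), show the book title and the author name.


LEFT JOIN keeps every row from books (the left table); where author_id has no match in authors, the author columns become NULL. Walk through each book:
  - book 1 (River Crossing): author_id=3 -> matches Adams
  - book 2 (Quiet Streets): author_id=3 -> matches Adams
  - book 3 (Broken Clocks): author_id=1 -> matches Hall
  - book 4 (The Red Mountain): author_id=4 -> matches Wright
  - book 5 (Northern Lights): author_id=NULL, no match -> kept with NULL
  - book 6 (Silent Waters): author_id=2 -> matches King
  - book 7 (The Old House): author_id=3 -> matches Adams
  - book 8 (The Iron Gate): author_id=3 -> matches Adams
All 8 rows appear; 1 has NULL author.

SQL:
SELECT a.title, b.name AS author
FROM books a
LEFT JOIN authors b ON a.author_id = b.id

Result:
title            | author
-----------------+-------
River Crossing   | Adams 
Quiet Streets    | Adams 
Broken Clocks    | Hall  
The Red Mountain | Wright
Northern Lights  | NULL  
Silent Waters    | King  
The Old House    | Adams 
The Iron Gate    | Adams 


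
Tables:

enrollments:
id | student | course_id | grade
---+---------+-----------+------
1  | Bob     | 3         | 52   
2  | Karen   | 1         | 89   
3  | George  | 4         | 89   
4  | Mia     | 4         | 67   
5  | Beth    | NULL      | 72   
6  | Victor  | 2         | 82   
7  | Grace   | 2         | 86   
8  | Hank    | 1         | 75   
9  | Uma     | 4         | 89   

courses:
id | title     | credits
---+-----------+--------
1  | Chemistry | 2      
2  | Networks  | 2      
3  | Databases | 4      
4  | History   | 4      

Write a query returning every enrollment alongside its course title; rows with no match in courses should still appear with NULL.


LEFT JOIN keeps every row from enrollments (the left table); where course_id has no match in courses, the course columns become NULL. Walk through each enrollment:
  - enrollment 1 (Bob): course_id=3 -> matches Databases
  - enrollment 2 (Karen): course_id=1 -> matches Chemistry
  - enrollment 3 (George): course_id=4 -> matches History
  - enrollment 4 (Mia): course_id=4 -> matches History
  - enrollment 5 (Beth): course_id=NULL, no match -> kept with NULL
  - enrollment 6 (Victor): course_id=2 -> matches Networks
  - enrollment 7 (Grace): course_id=2 -> matches Networks
  - enrollment 8 (Hank): course_id=1 -> matches Chemistry
  - enrollment 9 (Uma): course_id=4 -> matches History
All 9 rows appear; 1 has NULL course.

SQL:
SELECT a.student, b.title AS course
FROM enrollments a
LEFT JOIN courses b ON a.course_id = b.id

Result:
student | course   
--------+----------
Bob     | Databases
Karen   | Chemistry
George  | History  
Mia     | History  
Beth    | NULL     
Victor  | Networks 
Grace   | Networks 
Hank    | Chemistry
Uma     | History  


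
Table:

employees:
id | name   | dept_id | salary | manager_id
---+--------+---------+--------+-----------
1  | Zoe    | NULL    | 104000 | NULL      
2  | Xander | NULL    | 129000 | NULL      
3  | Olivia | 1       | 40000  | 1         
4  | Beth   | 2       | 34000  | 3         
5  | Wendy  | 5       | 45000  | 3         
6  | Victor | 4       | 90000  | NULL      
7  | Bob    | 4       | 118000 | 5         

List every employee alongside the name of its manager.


This is a self-join: employees is joined to a second copy of itself, matching each row's manager_id to another row's id. Use LEFT JOIN so rows with manager_id=NULL are kept.
  - employee 1 (Zoe): manager_id=NULL -> NULL
  - employee 2 (Xander): manager_id=NULL -> NULL
  - employee 3 (Olivia): manager_id=1 -> Zoe
  - employee 4 (Beth): manager_id=3 -> Olivia
  - employee 5 (Wendy): manager_id=3 -> Olivia
  - employee 6 (Victor): manager_id=NULL -> NULL
  - employee 7 (Bob): manager_id=5 -> Wendy

SQL:
SELECT a.name AS item, b.name AS manager
FROM employees a
LEFT JOIN employees b ON a.manager_id = b.id

Result:
item   | manager
-------+--------
Zoe    | NULL   
Xander | NULL   
Olivia | Zoe    
Beth   | Olivia 
Wendy  | Olivia 
Victor | NULL   
Bob    | Wendy  


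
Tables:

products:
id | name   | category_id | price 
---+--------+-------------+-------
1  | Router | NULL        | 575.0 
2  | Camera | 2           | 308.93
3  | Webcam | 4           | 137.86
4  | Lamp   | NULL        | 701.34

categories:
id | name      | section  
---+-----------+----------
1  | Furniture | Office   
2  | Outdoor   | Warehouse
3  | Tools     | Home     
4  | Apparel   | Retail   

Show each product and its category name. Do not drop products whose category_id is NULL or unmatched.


LEFT JOIN keeps every row from products (the left table); where category_id has no match in categories, the category columns become NULL. Walk through each product:
  - product 1 (Router): category_id=NULL, no match -> kept with NULL
  - product 2 (Camera): category_id=2 -> matches Outdoor
  - product 3 (Webcam): category_id=4 -> matches Apparel
  - product 4 (Lamp): category_id=NULL, no match -> kept with NULL
All 4 rows appear; 2 have NULL category.

SQL:
SELECT a.name, b.name AS category
FROM products a
LEFT JOIN categories b ON a.category_id = b.id

Result:
name   | category
-------+---------
Router | NULL    
Camera | Outdoor 
Webcam | Apparel 
Lamp   | NULL    


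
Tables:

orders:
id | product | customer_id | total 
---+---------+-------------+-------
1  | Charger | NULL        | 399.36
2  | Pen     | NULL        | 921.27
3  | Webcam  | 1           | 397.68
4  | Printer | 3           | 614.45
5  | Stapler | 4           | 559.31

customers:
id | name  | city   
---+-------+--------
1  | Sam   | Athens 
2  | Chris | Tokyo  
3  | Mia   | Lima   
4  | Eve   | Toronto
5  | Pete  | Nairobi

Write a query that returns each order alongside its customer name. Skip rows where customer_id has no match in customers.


INNER JOIN keeps only orders rows whose customer_id matches an id in customers. Walk through each order:
  - order 1 (Charger): customer_id=NULL, no match -> dropped
  - order 2 (Pen): customer_id=NULL, no match -> dropped
  - order 3 (Webcam): customer_id=1 -> matches Sam
  - order 4 (Printer): customer_id=3 -> matches Mia
  - order 5 (Stapler): customer_id=4 -> matches Eve
So 2 of 5 rows are dropped.

SQL:
SELECT a.product, b.name AS customer
FROM orders a
INNER JOIN customers b ON a.customer_id = b.id

Result:
product | customer
--------+---------
Webcam  | Sam     
Printer | Mia     
Stapler | Eve     


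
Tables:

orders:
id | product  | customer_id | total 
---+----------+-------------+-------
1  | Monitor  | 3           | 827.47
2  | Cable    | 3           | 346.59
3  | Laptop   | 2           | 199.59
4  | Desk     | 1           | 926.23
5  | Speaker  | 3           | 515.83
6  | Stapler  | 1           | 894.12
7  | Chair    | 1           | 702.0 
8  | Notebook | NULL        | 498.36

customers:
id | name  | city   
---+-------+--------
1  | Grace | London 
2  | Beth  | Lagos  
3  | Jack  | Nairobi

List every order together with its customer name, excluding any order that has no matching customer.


INNER JOIN keeps only orders rows whose customer_id matches an id in customers. Walk through each order:
  - order 1 (Monitor): customer_id=3 -> matches Jack
  - order 2 (Cable): customer_id=3 -> matches Jack
  - order 3 (Laptop): customer_id=2 -> matches Beth
  - order 4 (Desk): customer_id=1 -> matches Grace
  - order 5 (Speaker): customer_id=3 -> matches Jack
  - order 6 (Stapler): customer_id=1 -> matches Grace
  - order 7 (Chair): customer_id=1 -> matches Grace
  - order 8 (Notebook): customer_id=NULL, no match -> dropped
So 1 of 8 rows is dropped.

SQL:
SELECT a.product, b.name AS customer
FROM orders a
INNER JOIN customers b ON a.customer_id = b.id

Result:
product | customer
--------+---------
Monitor | Jack    
Cable   | Jack    
Laptop  | Beth    
Desk    | Grace   
Speaker | Jack    
Stapler | Grace   
Chair   | Grace   


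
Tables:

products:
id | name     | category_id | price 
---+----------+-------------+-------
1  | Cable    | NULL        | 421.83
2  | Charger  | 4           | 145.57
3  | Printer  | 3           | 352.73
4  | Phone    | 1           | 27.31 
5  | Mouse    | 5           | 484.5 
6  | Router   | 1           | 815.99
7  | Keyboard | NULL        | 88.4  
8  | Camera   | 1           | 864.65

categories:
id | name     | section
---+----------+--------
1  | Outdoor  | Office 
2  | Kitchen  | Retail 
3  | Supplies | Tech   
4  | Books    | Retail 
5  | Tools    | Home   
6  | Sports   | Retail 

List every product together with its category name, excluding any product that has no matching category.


INNER JOIN keeps only products rows whose category_id matches an id in categories. Walk through each product:
  - product 1 (Cable): category_id=NULL, no match -> dropped
  - product 2 (Charger): category_id=4 -> matches Books
  - product 3 (Printer): category_id=3 -> matches Supplies
  - product 4 (Phone): category_id=1 -> matches Outdoor
  - product 5 (Mouse): category_id=5 -> matches Tools
  - product 6 (Router): category_id=1 -> matches Outdoor
  - product 7 (Keyboard): category_id=NULL, no match -> dropped
  - product 8 (Camera): category_id=1 -> matches Outdoor
So 2 of 8 rows are dropped.

SQL:
SELECT a.name, b.name AS category
FROM products a
INNER JOIN categories b ON a.category_id = b.id

Result:
name    | category
--------+---------
Charger | Books   
Printer | Supplies
Phone   | Outdoor 
Mouse   | Tools   
Router  | Outdoor 
Camera  | Outdoor 


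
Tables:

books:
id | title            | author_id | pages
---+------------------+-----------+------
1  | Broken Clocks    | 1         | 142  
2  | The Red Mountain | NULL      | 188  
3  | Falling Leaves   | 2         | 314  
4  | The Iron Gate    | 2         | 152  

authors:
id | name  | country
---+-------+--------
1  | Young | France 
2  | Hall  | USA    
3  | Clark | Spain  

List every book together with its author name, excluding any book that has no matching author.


INNER JOIN keeps only books rows whose author_id matches an id in authors. Walk through each book:
  - book 1 (Broken Clocks): author_id=1 -> matches Young
  - book 2 (The Red Mountain): author_id=NULL, no match -> dropped
  - book 3 (Falling Leaves): author_id=2 -> matches Hall
  - book 4 (The Iron Gate): author_id=2 -> matches Hall
So 1 of 4 rows is dropped.

SQL:
SELECT a.title, b.name AS author
FROM books a
INNER JOIN authors b ON a.author_id = b.id

Result:
title          | author
---------------+-------
Broken Clocks  | Young 
Falling Leaves | Hall  
The Iron Gate  | Hall  


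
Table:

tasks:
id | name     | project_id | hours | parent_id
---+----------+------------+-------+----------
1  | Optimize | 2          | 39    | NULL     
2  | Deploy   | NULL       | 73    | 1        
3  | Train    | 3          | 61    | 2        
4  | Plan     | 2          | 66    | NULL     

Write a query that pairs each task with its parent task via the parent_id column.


This is a self-join: tasks is joined to a second copy of itself, matching each row's parent_id to another row's id. Use LEFT JOIN so rows with parent_id=NULL are kept.
  - task 1 (Optimize): parent_id=NULL -> NULL
  - task 2 (Deploy): parent_id=1 -> Optimize
  - task 3 (Train): parent_id=2 -> Deploy
  - task 4 (Plan): parent_id=NULL -> NULL

SQL:
SELECT a.name AS item, b.name AS parent
FROM tasks a
LEFT JOIN tasks b ON a.parent_id = b.id

Result:
item     | parent  
---------+---------
Optimize | NULL    
Deploy   | Optimize
Train    | Deploy  
Plan     | NULL    


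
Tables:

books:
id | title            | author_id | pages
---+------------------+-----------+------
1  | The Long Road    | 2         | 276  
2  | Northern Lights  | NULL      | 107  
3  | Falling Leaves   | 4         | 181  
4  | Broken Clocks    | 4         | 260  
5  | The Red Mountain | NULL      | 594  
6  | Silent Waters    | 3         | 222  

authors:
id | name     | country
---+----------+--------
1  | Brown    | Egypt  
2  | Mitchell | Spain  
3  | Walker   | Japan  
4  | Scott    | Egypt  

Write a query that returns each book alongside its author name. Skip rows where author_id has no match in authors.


INNER JOIN keeps only books rows whose author_id matches an id in authors. Walk through each book:
  - book 1 (The Long Road): author_id=2 -> matches Mitchell
  - book 2 (Northern Lights): author_id=NULL, no match -> dropped
  - book 3 (Falling Leaves): author_id=4 -> matches Scott
  - book 4 (Broken Clocks): author_id=4 -> matches Scott
  - book 5 (The Red Mountain): author_id=NULL, no match -> dropped
  - book 6 (Silent Waters): author_id=3 -> matches Walker
So 2 of 6 rows are dropped.

SQL:
SELECT a.title, b.name AS author
FROM books a
INNER JOIN authors b ON a.author_id = b.id

Result:
title          | author  
---------------+---------
The Long Road  | Mitchell
Falling Leaves | Scott   
Broken Clocks  | Scott   
Silent Waters  | Walker  


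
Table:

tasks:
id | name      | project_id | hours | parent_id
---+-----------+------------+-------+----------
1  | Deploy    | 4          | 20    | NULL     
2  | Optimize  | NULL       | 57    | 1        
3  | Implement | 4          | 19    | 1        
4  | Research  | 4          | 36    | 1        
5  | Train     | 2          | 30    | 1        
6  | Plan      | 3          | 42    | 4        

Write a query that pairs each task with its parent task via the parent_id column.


This is a self-join: tasks is joined to a second copy of itself, matching each row's parent_id to another row's id. Use LEFT JOIN so rows with parent_id=NULL are kept.
  - task 1 (Deploy): parent_id=NULL -> NULL
  - task 2 (Optimize): parent_id=1 -> Deploy
  - task 3 (Implement): parent_id=1 -> Deploy
  - task 4 (Research): parent_id=1 -> Deploy
  - task 5 (Train): parent_id=1 -> Deploy
  - task 6 (Plan): parent_id=4 -> Research

SQL:
SELECT a.name AS item, b.name AS parent
FROM tasks a
LEFT JOIN tasks b ON a.parent_id = b.id

Result:
item      | parent  
----------+---------
Deploy    | NULL    
Optimize  | Deploy  
Implement | Deploy  
Research  | Deploy  
Train     | Deploy  
Plan      | Research


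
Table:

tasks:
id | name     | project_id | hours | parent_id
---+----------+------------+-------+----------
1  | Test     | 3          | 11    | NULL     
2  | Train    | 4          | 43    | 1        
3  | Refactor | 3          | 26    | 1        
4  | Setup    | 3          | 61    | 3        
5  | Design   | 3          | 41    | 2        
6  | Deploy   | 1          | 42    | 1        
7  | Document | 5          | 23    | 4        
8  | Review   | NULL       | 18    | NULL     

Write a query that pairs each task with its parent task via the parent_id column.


This is a self-join: tasks is joined to a second copy of itself, matching each row's parent_id to another row's id. Use LEFT JOIN so rows with parent_id=NULL are kept.
  - task 1 (Test): parent_id=NULL -> NULL
  - task 2 (Train): parent_id=1 -> Test
  - task 3 (Refactor): parent_id=1 -> Test
  - task 4 (Setup): parent_id=3 -> Refactor
  - task 5 (Design): parent_id=2 -> Train
  - task 6 (Deploy): parent_id=1 -> Test
  - task 7 (Document): parent_id=4 -> Setup
  - task 8 (Review): parent_id=NULL -> NULL

SQL:
SELECT a.name AS item, b.name AS parent
FROM tasks a
LEFT JOIN tasks b ON a.parent_id = b.id

Result:
item     | parent  
---------+---------
Test     | NULL    
Train    | Test    
Refactor | Test    
Setup    | Refactor
Design   | Train   
Deploy   | Test    
Document | Setup   
Review   | NULL    


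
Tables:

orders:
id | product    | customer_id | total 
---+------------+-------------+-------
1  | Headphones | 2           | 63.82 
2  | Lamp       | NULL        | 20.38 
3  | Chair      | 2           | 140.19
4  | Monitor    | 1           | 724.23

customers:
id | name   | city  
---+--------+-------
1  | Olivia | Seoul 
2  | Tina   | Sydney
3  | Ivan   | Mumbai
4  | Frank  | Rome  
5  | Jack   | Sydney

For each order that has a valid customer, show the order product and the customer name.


INNER JOIN keeps only orders rows whose customer_id matches an id in customers. Walk through each order:
  - order 1 (Headphones): customer_id=2 -> matches Tina
  - order 2 (Lamp): customer_id=NULL, no match -> dropped
  - order 3 (Chair): customer_id=2 -> matches Tina
  - order 4 (Monitor): customer_id=1 -> matches Olivia
So 1 of 4 rows is dropped.

SQL:
SELECT a.product, b.name AS customer
FROM orders a
INNER JOIN customers b ON a.customer_id = b.id

Result:
product    | customer
-----------+---------
Headphones | Tina    
Chair      | Tina    
Monitor    | Olivia  


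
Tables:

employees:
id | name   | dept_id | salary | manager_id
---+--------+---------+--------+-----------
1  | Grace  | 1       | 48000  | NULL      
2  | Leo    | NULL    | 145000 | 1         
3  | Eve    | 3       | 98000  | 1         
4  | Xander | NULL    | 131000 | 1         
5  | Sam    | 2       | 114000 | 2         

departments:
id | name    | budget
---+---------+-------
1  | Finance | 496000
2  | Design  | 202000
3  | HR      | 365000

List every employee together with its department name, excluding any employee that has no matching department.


INNER JOIN keeps only employees rows whose dept_id matches an id in departments. Walk through each employee:
  - employee 1 (Grace): dept_id=1 -> matches Finance
  - employee 2 (Leo): dept_id=NULL, no match -> dropped
  - employee 3 (Eve): dept_id=3 -> matches HR
  - employee 4 (Xander): dept_id=NULL, no match -> dropped
  - employee 5 (Sam): dept_id=2 -> matches Design
So 2 of 5 rows are dropped.

SQL:
SELECT a.name, b.name AS department
FROM employees a
INNER JOIN departments b ON a.dept_id = b.id

Result:
name  | department
------+-----------
Grace | Finance   
Eve   | HR        
Sam   | Design    


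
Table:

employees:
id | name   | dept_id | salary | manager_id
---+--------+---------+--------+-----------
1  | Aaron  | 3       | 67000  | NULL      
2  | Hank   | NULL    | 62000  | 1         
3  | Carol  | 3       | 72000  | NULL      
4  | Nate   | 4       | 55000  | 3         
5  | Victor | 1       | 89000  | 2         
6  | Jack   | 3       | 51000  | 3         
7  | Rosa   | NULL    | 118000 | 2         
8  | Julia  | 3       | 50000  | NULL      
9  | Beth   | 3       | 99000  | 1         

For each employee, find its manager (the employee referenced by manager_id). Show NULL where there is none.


This is a self-join: employees is joined to a second copy of itself, matching each row's manager_id to another row's id. Use LEFT JOIN so rows with manager_id=NULL are kept.
  - employee 1 (Aaron): manager_id=NULL -> NULL
  - employee 2 (Hank): manager_id=1 -> Aaron
  - employee 3 (Carol): manager_id=NULL -> NULL
  - employee 4 (Nate): manager_id=3 -> Carol
  - employee 5 (Victor): manager_id=2 -> Hank
  - employee 6 (Jack): manager_id=3 -> Carol
  - employee 7 (Rosa): manager_id=2 -> Hank
  - employee 8 (Julia): manager_id=NULL -> NULL
  - employee 9 (Beth): manager_id=1 -> Aaron

SQL:
SELECT a.name AS item, b.name AS manager
FROM employees a
LEFT JOIN employees b ON a.manager_id = b.id

Result:
item   | manager
-------+--------
Aaron  | NULL   
Hank   | Aaron  
Carol  | NULL   
Nate   | Carol  
Victor | Hank   
Jack   | Carol  
Rosa   | Hank   
Julia  | NULL   
Beth   | Aaron  


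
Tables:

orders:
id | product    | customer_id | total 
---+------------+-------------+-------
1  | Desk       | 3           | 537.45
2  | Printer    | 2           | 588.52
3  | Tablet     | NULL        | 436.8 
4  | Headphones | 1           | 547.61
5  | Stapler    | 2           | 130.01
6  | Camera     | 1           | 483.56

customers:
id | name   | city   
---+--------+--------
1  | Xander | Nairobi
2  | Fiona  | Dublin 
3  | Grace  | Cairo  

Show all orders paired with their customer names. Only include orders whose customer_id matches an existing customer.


INNER JOIN keeps only orders rows whose customer_id matches an id in customers. Walk through each order:
  - order 1 (Desk): customer_id=3 -> matches Grace
  - order 2 (Printer): customer_id=2 -> matches Fiona
  - order 3 (Tablet): customer_id=NULL, no match -> dropped
  - order 4 (Headphones): customer_id=1 -> matches Xander
  - order 5 (Stapler): customer_id=2 -> matches Fiona
  - order 6 (Camera): customer_id=1 -> matches Xander
So 1 of 6 rows is dropped.

SQL:
SELECT a.product, b.name AS customer
FROM orders a
INNER JOIN customers b ON a.customer_id = b.id

Result:
product    | customer
-----------+---------
Desk       | Grace   
Printer    | Fiona   
Headphones | Xander  
Stapler    | Fiona   
Camera     | Xander  


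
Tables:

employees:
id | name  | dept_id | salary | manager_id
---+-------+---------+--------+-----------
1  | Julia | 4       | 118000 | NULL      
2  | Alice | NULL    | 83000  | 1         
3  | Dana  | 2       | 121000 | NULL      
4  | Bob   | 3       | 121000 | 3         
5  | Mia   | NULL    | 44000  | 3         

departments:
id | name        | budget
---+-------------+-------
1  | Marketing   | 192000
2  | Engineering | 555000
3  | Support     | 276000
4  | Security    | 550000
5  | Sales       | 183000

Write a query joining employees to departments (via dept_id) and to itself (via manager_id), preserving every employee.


Two LEFT JOINs from the same base table employees: one to departments via dept_id, one to employees itself via manager_id. Both are LEFT so every employee is preserved.
Match against departments:
  - employee 1 (Julia): dept_id=4 -> matches Security
  - employee 2 (Alice): dept_id=NULL, no match -> kept with NULL
  - employee 3 (Dana): dept_id=2 -> matches Engineering
  - employee 4 (Bob): dept_id=3 -> matches Support
  - employee 5 (Mia): dept_id=NULL, no match -> kept with NULL
Match against employees (self):
  - employee 1 (Julia): manager_id=NULL -> NULL
  - employee 2 (Alice): manager_id=1 -> Julia
  - employee 3 (Dana): manager_id=NULL -> NULL
  - employee 4 (Bob): manager_id=3 -> Dana
  - employee 5 (Mia): manager_id=3 -> Dana

SQL:
SELECT a.name, b.name AS department, c.name AS manager
FROM employees a
LEFT JOIN departments b ON a.dept_id = b.id
LEFT JOIN employees c ON a.manager_id = c.id

Result:
name  | department  | manager
------+-------------+--------
Julia | Security    | NULL   
Alice | NULL        | Julia  
Dana  | Engineering | NULL   
Bob   | Support     | Dana   
Mia   | NULL        | Dana   


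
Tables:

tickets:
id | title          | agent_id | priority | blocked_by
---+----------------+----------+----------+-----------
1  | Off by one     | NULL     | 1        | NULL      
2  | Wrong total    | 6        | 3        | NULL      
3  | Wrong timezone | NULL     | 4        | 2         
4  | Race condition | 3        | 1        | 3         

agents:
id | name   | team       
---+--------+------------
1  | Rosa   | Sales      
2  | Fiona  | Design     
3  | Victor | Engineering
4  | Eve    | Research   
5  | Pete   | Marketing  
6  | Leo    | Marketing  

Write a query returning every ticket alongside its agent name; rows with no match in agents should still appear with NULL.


LEFT JOIN keeps every row from tickets (the left table); where agent_id has no match in agents, the agent columns become NULL. Walk through each ticket:
  - ticket 1 (Off by one): agent_id=NULL, no match -> kept with NULL
  - ticket 2 (Wrong total): agent_id=6 -> matches Leo
  - ticket 3 (Wrong timezone): agent_id=NULL, no match -> kept with NULL
  - ticket 4 (Race condition): agent_id=3 -> matches Victor
All 4 rows appear; 2 have NULL agent.

SQL:
SELECT a.title, b.name AS agent
FROM tickets a
LEFT JOIN agents b ON a.agent_id = b.id

Result:
title          | agent 
---------------+-------
Off by one     | NULL  
Wrong total    | Leo   
Wrong timezone | NULL  
Race condition | Victor


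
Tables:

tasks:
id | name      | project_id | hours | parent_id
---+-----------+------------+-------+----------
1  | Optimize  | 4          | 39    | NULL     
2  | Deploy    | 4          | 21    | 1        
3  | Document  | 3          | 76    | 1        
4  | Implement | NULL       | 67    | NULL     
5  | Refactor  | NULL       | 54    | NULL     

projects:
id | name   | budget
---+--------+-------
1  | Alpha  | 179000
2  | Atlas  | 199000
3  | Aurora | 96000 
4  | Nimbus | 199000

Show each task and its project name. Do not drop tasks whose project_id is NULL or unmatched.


LEFT JOIN keeps every row from tasks (the left table); where project_id has no match in projects, the project columns become NULL. Walk through each task:
  - task 1 (Optimize): project_id=4 -> matches Nimbus
  - task 2 (Deploy): project_id=4 -> matches Nimbus
  - task 3 (Document): project_id=3 -> matches Aurora
  - task 4 (Implement): project_id=NULL, no match -> kept with NULL
  - task 5 (Refactor): project_id=NULL, no match -> kept with NULL
All 5 rows appear; 2 have NULL project.

SQL:
SELECT a.name, b.name AS project
FROM tasks a
LEFT JOIN projects b ON a.project_id = b.id

Result:
name      | project
----------+--------
Optimize  | Nimbus 
Deploy    | Nimbus 
Document  | Aurora 
Implement | NULL   
Refactor  | NULL   


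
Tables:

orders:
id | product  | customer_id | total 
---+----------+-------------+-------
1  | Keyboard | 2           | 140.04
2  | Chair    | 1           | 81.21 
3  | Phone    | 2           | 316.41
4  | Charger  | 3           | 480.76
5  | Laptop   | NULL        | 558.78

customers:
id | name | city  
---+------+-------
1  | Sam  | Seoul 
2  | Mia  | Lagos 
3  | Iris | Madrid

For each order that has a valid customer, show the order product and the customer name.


INNER JOIN keeps only orders rows whose customer_id matches an id in customers. Walk through each order:
  - order 1 (Keyboard): customer_id=2 -> matches Mia
  - order 2 (Chair): customer_id=1 -> matches Sam
  - order 3 (Phone): customer_id=2 -> matches Mia
  - order 4 (Charger): customer_id=3 -> matches Iris
  - order 5 (Laptop): customer_id=NULL, no match -> dropped
So 1 of 5 rows is dropped.

SQL:
SELECT a.product, b.name AS customer
FROM orders a
INNER JOIN customers b ON a.customer_id = b.id

Result:
product  | customer
---------+---------
Keyboard | Mia     
Chair    | Sam     
Phone    | Mia     
Charger  | Iris    
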